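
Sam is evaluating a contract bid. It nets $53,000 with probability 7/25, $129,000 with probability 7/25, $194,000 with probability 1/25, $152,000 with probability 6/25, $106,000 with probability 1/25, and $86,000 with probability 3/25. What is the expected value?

EV = 7/25 × 53000 + 7/25 × 129000 + 1/25 × 194000 + 6/25 × 152000 + 1/25 × 106000 + 3/25 × 86000 = 14840 + 36120 + 7760 + 36480 + 4240 + 10320 = 109760

$109,760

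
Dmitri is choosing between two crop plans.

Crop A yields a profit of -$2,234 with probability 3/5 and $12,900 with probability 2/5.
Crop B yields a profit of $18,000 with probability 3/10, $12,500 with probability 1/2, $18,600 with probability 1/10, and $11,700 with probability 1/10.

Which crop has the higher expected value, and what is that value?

Crop B ($14,680)

Crop A = 3/5 × (-2234) + 2/5 × 12900 = -1340.4 + 5160 = 3819.6
Crop B = 3/10 × 18000 + 1/2 × 12500 + 1/10 × 18600 + 1/10 × 11700 = 5400 + 6250 + 1860 + 1170 = 14680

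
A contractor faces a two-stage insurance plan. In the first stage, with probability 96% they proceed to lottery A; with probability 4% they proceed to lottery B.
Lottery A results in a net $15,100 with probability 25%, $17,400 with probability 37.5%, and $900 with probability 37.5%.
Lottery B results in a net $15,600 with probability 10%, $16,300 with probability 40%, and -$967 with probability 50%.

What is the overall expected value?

EV(A) = 0.25 × 15100 + 0.375 × 17400 + 0.375 × 900 = 3775 + 6525 + 337.5 = 10637.5
EV(B) = 0.1 × 15600 + 0.4 × 16300 + 0.5 × (-967) = 1560 + 6520 − 483.5 = 7596.5
Overall = 0.96 × 10637.5 + 0.04 × 7596.5 = 10212 + 303.86 = 10515.86

$10,515.86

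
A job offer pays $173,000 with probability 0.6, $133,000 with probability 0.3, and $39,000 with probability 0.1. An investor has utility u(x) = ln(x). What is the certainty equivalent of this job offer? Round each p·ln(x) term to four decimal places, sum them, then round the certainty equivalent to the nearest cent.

E[u] = 0.6·ln(173000) + 0.3·ln(133000) + 0.1·ln(39000) = 7.2366 + 3.5394 + 1.0571 = 11.8331
CE = e^11.8331 ≈ 137736.81

$137,736.81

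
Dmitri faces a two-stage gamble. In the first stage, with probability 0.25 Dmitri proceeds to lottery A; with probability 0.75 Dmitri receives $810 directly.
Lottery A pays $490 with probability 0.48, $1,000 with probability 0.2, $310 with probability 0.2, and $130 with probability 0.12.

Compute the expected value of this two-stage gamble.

$735.70

EV(A) = 0.48 × 490 + 0.2 × 1000 + 0.2 × 310 + 0.12 × 130 = 235.2 + 200 + 62 + 15.6 = 512.8
Branch B: 810 (certain)
Overall = 0.25 × 512.8 + 0.75 × 810 = 128.2 + 607.5 = 735.7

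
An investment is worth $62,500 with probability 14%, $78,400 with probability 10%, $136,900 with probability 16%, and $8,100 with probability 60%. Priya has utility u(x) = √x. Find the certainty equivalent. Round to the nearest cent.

$31,046.44

E[u] = 0.14·√62500 + 0.1·√78400 + 0.16·√136900 + 0.6·√8100 = 0.14·250 + 0.1·280 + 0.16·370 + 0.6·90 = 176.2
CE = (176.2)² = 31046.44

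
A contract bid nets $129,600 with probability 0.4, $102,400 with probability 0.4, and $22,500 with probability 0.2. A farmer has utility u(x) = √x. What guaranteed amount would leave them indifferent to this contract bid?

E[u] = 0.4·√129600 + 0.4·√102400 + 0.2·√22500 = 0.4·360 + 0.4·320 + 0.2·150 = 302
CE = (302)² = 91204

$91,204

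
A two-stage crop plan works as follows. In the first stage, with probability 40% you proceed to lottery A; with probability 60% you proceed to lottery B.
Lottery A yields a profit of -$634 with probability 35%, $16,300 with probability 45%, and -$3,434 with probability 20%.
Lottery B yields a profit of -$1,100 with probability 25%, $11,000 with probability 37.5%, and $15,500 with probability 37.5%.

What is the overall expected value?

$8,368.02

EV(A) = 0.35 × (-634) + 0.45 × 16300 + 0.2 × (-3434) = -221.9 + 7335 − 686.8 = 6426.3
EV(B) = 0.25 × (-1100) + 0.375 × 11000 + 0.375 × 15500 = -275 + 4125 + 5812.5 = 9662.5
Overall = 0.4 × 6426.3 + 0.6 × 9662.5 = 2570.52 + 5797.5 = 8368.02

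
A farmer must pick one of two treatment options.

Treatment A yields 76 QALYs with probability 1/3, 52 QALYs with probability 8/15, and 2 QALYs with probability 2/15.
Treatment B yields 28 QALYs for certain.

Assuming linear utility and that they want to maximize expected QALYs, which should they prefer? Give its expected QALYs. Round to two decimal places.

Treatment A (53.33 QALYs)

Treatment A = 1/3 × 76 + 8/15 × 52 + 2/15 × 2 = 25.3333 + 27.7333 + 0.2667 = 53.3333
Treatment B: 28 (certain)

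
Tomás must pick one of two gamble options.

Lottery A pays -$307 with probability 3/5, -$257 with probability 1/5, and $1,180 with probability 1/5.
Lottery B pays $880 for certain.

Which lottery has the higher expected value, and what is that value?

Lottery B ($880)

Lottery A = 3/5 × (-307) + 1/5 × (-257) + 1/5 × 1180 = -184.2 − 51.4 + 236 = 0.4
Lottery B: 880 (certain)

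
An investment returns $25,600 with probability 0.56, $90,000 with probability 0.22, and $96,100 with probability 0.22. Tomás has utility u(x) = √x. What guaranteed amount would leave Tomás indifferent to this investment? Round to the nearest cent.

$50,086.44

E[u] = 0.56·√25600 + 0.22·√90000 + 0.22·√96100 = 0.56·160 + 0.22·300 + 0.22·310 = 223.8
CE = (223.8)² = 50086.44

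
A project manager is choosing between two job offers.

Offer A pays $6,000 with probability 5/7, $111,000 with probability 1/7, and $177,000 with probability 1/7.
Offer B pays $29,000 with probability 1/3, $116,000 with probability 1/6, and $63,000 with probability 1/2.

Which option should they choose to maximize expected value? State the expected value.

Offer B ($60,500)

Offer A = 5/7 × 6000 + 1/7 × 111000 + 1/7 × 177000 = 4285.7143 + 15857.1429 + 25285.7143 = 45428.5714
Offer B = 1/3 × 29000 + 1/6 × 116000 + 1/2 × 63000 = 9666.6667 + 19333.3333 + 31500 = 60500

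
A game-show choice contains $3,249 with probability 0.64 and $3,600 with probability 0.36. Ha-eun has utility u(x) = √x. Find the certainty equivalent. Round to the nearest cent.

$3,373.29

E[u] = 0.64·√3249 + 0.36·√3600 = 0.64·57 + 0.36·60 = 58.08
CE = (58.08)² = 3373.2864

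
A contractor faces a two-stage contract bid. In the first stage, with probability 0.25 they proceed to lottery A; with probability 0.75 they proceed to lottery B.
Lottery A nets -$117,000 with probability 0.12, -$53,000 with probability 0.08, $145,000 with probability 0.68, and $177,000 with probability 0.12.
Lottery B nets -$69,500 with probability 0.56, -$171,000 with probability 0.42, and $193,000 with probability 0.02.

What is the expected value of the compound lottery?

-$54,770

EV(A) = 0.12 × (-117000) + 0.08 × (-53000) + 0.68 × 145000 + 0.12 × 177000 = -14040 − 4240 + 98600 + 21240 = 101560
EV(B) = 0.56 × (-69500) + 0.42 × (-171000) + 0.02 × 193000 = -38920 − 71820 + 3860 = -106880
Overall = 0.25 × 101560 + 0.75 × (-106880) = 25390 − 80160 = -54770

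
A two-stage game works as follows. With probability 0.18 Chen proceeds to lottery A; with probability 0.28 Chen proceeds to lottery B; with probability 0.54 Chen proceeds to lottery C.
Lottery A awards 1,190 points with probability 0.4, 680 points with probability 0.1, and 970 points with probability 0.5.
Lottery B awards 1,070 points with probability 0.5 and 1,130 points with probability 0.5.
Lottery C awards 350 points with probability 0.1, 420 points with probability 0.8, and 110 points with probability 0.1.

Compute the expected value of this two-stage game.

699.5 points

EV(A) = 0.4 × 1190 + 0.1 × 680 + 0.5 × 970 = 476 + 68 + 485 = 1029
EV(B) = 0.5 × 1070 + 0.5 × 1130 = 535 + 565 = 1100
EV(C) = 0.1 × 350 + 0.8 × 420 + 0.1 × 110 = 35 + 336 + 11 = 382
Overall = 0.18 × 1029 + 0.28 × 1100 + 0.54 × 382 = 185.22 + 308 + 206.28 = 699.5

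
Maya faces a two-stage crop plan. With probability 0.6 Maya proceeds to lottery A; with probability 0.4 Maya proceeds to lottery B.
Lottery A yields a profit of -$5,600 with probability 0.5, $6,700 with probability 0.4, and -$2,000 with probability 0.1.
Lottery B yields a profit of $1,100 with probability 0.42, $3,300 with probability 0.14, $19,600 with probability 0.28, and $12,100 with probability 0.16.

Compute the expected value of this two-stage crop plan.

$3,147.20

EV(A) = 0.5 × (-5600) + 0.4 × 6700 + 0.1 × (-2000) = -2800 + 2680 − 200 = -320
EV(B) = 0.42 × 1100 + 0.14 × 3300 + 0.28 × 19600 + 0.16 × 12100 = 462 + 462 + 5488 + 1936 = 8348
Overall = 0.6 × (-320) + 0.4 × 8348 = -192 + 3339.2 = 3147.2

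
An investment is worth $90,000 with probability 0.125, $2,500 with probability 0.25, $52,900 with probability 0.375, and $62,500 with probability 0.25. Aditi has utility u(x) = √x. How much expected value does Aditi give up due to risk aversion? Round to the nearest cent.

$7,835.94

E[u] = 0.125·√90000 + 0.25·√2500 + 0.375·√52900 + 0.25·√62500 = 0.125·300 + 0.25·50 + 0.375·230 + 0.25·250 = 198.75
CE = (198.75)² = 39501.5625
Risk premium = EV − CE = 47337.5 − 39501.5625 = 7835.9375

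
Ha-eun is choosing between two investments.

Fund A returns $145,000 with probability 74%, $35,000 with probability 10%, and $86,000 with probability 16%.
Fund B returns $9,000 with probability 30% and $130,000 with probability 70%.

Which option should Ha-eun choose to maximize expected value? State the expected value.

Fund A = 0.74 × 145000 + 0.1 × 35000 + 0.16 × 86000 = 107300 + 3500 + 13760 = 124560
Fund B = 0.3 × 9000 + 0.7 × 130000 = 2700 + 91000 = 93700

Fund A ($124,560)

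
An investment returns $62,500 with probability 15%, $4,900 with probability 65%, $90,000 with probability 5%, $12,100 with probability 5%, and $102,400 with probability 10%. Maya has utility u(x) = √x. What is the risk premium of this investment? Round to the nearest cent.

$9,544.75

E[u] = 0.15·√62500 + 0.65·√4900 + 0.05·√90000 + 0.05·√12100 + 0.1·√102400 = 0.15·250 + 0.65·70 + 0.05·300 + 0.05·110 + 0.1·320 = 135.5
CE = (135.5)² = 18360.25
Risk premium = EV − CE = 27905 − 18360.25 = 9544.75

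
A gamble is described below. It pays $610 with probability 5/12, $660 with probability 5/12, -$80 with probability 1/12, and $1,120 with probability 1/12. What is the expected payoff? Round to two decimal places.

$615.83

EV = 5/12 × 610 + 5/12 × 660 + 1/12 × (-80) + 1/12 × 1120 = 254.1667 + 275 − 6.6667 + 93.3333 = 615.8333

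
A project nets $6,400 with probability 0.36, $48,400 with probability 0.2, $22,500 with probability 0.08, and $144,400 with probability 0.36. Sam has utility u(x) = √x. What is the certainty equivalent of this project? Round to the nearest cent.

$49,106.56

E[u] = 0.36·√6400 + 0.2·√48400 + 0.08·√22500 + 0.36·√144400 = 0.36·80 + 0.2·220 + 0.08·150 + 0.36·380 = 221.6
CE = (221.6)² = 49106.56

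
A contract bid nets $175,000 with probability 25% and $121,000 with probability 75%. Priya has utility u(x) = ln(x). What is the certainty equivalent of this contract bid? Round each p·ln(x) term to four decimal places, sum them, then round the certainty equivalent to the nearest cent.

$132,693.87

E[u] = 0.25·ln(175000) + 0.75·ln(121000) = 3.0181 + 8.7777 = 11.7958
CE = e^11.7958 ≈ 132693.87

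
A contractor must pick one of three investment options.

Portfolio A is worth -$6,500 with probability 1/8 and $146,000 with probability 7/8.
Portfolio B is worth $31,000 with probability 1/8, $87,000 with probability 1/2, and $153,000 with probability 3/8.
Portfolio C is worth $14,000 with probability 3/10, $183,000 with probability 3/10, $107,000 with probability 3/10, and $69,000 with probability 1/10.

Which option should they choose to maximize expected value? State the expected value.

Portfolio A ($126,937.50)

Portfolio A = 1/8 × (-6500) + 7/8 × 146000 = -812.5 + 127750 = 126937.5
Portfolio B = 1/8 × 31000 + 1/2 × 87000 + 3/8 × 153000 = 3875 + 43500 + 57375 = 104750
Portfolio C = 3/10 × 14000 + 3/10 × 183000 + 3/10 × 107000 + 1/10 × 69000 = 4200 + 54900 + 32100 + 6900 = 98100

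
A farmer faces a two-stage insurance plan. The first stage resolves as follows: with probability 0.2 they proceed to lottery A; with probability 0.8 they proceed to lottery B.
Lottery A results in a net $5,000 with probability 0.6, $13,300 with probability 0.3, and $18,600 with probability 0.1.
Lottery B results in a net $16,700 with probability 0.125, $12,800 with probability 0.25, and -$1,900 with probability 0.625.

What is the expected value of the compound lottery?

$5,050

EV(A) = 0.6 × 5000 + 0.3 × 13300 + 0.1 × 18600 = 3000 + 3990 + 1860 = 8850
EV(B) = 0.125 × 16700 + 0.25 × 12800 + 0.625 × (-1900) = 2087.5 + 3200 − 1187.5 = 4100
Overall = 0.2 × 8850 + 0.8 × 4100 = 1770 + 3280 = 5050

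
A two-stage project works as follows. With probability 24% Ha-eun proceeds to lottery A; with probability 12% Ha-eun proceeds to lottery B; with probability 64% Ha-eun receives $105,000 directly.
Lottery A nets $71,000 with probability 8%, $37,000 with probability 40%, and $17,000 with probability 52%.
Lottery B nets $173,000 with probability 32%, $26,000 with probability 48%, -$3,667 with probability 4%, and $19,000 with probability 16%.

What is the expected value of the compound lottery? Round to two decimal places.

EV(A) = 0.08 × 71000 + 0.4 × 37000 + 0.52 × 17000 = 5680 + 14800 + 8840 = 29320
EV(B) = 0.32 × 173000 + 0.48 × 26000 + 0.04 × (-3667) + 0.16 × 19000 = 55360 + 12480 − 146.68 + 3040 = 70733.32
Branch C: 105000 (certain)
Overall = 0.24 × 29320 + 0.12 × 70733.32 + 0.64 × 105000 = 7036.8 + 8487.9984 + 67200 = 82724.7984

$82,724.80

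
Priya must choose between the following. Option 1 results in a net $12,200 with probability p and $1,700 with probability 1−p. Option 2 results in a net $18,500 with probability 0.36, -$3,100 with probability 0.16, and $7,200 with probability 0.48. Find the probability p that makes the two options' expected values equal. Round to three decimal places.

p = 0.754

EV(Option 2) = 0.36 × 18500 + 0.16 × (-3100) + 0.48 × 7200 = 6660 − 496 + 3456 = 9620
p·12200 + (1−p)·1700 = 9620
10500p + 1700 = 9620
p = (9620 − 1700) / 10500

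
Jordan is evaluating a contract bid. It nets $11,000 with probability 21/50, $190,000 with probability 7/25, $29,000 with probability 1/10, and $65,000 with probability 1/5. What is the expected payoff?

$73,720

EV = 21/50 × 11000 + 7/25 × 190000 + 1/10 × 29000 + 1/5 × 65000 = 4620 + 53200 + 2900 + 13000 = 73720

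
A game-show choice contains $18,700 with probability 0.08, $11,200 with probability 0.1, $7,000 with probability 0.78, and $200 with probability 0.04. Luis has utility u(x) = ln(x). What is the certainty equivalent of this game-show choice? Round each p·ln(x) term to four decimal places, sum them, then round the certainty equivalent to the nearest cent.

$6,885.00

E[u] = 0.08·ln(18700) + 0.1·ln(11200) + 0.78·ln(7000) + 0.04·ln(200) = 0.7869 + 0.9324 + 6.9059 + 0.2119 = 8.8371
CE = e^8.8371 ≈ 6885.00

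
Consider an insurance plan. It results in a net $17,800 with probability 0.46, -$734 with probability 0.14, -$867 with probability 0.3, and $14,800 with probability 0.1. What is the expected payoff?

$9,305.14

EV = 0.46 × 17800 + 0.14 × (-734) + 0.3 × (-867) + 0.1 × 14800 = 8188 − 102.76 − 260.1 + 1480 = 9305.14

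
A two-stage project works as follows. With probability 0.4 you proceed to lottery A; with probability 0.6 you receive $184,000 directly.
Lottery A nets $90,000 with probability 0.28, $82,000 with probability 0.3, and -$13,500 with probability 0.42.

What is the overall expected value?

EV(A) = 0.28 × 90000 + 0.3 × 82000 + 0.42 × (-13500) = 25200 + 24600 − 5670 = 44130
Branch B: 184000 (certain)
Overall = 0.4 × 44130 + 0.6 × 184000 = 17652 + 110400 = 128052

$128,052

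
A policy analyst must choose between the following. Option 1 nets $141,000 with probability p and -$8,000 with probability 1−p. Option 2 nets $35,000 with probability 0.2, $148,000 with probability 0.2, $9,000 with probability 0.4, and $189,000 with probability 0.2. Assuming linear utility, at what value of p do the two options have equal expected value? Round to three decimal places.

p = 0.577

EV(Option 2) = 0.2 × 35000 + 0.2 × 148000 + 0.4 × 9000 + 0.2 × 189000 = 7000 + 29600 + 3600 + 37800 = 78000
p·141000 + (1−p)·(-8000) = 78000
149000p − 8000 = 78000
p = (78000 + 8000) / 149000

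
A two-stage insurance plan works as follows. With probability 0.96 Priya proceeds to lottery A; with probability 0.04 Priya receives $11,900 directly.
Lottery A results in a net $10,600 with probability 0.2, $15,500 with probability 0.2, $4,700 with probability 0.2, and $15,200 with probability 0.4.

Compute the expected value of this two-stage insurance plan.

$12,226.40

EV(A) = 0.2 × 10600 + 0.2 × 15500 + 0.2 × 4700 + 0.4 × 15200 = 2120 + 3100 + 940 + 6080 = 12240
Branch B: 11900 (certain)
Overall = 0.96 × 12240 + 0.04 × 11900 = 11750.4 + 476 = 12226.4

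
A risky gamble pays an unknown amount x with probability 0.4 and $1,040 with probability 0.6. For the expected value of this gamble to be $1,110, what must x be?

0.4·x + 0.6·1040 = 1110
0.4·x = 1110 − 624 = 486
x = 486 / 0.4 = 1215

x = $1,215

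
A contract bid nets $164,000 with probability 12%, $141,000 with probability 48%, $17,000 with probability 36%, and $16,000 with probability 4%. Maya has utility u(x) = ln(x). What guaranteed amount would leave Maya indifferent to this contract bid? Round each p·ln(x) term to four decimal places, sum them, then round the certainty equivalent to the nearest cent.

$61,445.14

E[u] = 0.12·ln(164000) + 0.48·ln(141000) + 0.36·ln(17000) + 0.04·ln(16000) = 1.4409 + 5.6911 + 3.5067 + 0.3872 = 11.0259
CE = e^11.0259 ≈ 61445.14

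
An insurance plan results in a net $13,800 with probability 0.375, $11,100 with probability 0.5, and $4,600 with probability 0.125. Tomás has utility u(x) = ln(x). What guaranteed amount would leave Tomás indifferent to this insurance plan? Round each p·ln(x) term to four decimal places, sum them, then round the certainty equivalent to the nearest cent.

E[u] = 0.375·ln(13800) + 0.5·ln(11100) + 0.125·ln(4600) = 3.5747 + 4.6574 + 1.0542 = 9.2863
CE = e^9.2863 ≈ 10789.19

$10,789.19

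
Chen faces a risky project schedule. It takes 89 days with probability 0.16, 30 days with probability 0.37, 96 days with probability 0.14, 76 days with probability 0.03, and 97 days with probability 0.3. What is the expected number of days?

70.16 days

EV = 0.16 × 89 + 0.37 × 30 + 0.14 × 96 + 0.03 × 76 + 0.3 × 97 = 14.24 + 11.1 + 13.44 + 2.28 + 29.1 = 70.16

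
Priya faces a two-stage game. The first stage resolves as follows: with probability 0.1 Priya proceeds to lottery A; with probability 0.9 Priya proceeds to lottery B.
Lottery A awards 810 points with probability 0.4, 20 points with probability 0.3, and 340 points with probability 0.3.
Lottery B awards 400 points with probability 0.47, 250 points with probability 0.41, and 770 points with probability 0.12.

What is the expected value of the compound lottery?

EV(A) = 0.4 × 810 + 0.3 × 20 + 0.3 × 340 = 324 + 6 + 102 = 432
EV(B) = 0.47 × 400 + 0.41 × 250 + 0.12 × 770 = 188 + 102.5 + 92.4 = 382.9
Overall = 0.1 × 432 + 0.9 × 382.9 = 43.2 + 344.61 = 387.81

387.81 points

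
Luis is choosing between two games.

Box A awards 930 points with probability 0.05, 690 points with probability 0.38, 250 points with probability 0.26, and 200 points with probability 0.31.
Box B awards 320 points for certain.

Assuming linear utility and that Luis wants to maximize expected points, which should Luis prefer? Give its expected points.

Box A = 0.05 × 930 + 0.38 × 690 + 0.26 × 250 + 0.31 × 200 = 46.5 + 262.2 + 65 + 62 = 435.7
Box B: 320 (certain)

Box A (435.7 points)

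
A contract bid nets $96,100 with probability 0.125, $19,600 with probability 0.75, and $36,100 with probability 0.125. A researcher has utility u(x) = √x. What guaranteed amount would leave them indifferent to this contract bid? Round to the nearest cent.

$28,056.25

E[u] = 0.125·√96100 + 0.75·√19600 + 0.125·√36100 = 0.125·310 + 0.75·140 + 0.125·190 = 167.5
CE = (167.5)² = 28056.25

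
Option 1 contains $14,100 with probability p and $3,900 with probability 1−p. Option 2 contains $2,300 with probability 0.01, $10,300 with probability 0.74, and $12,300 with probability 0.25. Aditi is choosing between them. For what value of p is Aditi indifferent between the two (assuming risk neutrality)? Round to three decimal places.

p = 0.669

EV(Option 2) = 0.01 × 2300 + 0.74 × 10300 + 0.25 × 12300 = 23 + 7622 + 3075 = 10720
p·14100 + (1−p)·3900 = 10720
10200p + 3900 = 10720
p = (10720 − 3900) / 10200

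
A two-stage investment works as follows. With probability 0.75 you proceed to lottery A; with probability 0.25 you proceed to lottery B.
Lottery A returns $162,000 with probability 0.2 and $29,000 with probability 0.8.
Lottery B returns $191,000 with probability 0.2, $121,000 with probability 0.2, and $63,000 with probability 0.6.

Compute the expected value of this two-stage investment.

EV(A) = 0.2 × 162000 + 0.8 × 29000 = 32400 + 23200 = 55600
EV(B) = 0.2 × 191000 + 0.2 × 121000 + 0.6 × 63000 = 38200 + 24200 + 37800 = 100200
Overall = 0.75 × 55600 + 0.25 × 100200 = 41700 + 25050 = 66750

$66,750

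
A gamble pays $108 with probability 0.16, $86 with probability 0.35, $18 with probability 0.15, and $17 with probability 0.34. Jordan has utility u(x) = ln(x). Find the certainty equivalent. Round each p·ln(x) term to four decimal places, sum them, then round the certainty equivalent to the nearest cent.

$40.65

E[u] = 0.16·ln(108) + 0.35·ln(86) + 0.15·ln(18) + 0.34·ln(17) = 0.7491 + 1.5590 + 0.4336 + 0.9633 = 3.7050
CE = e^3.7050 ≈ 40.65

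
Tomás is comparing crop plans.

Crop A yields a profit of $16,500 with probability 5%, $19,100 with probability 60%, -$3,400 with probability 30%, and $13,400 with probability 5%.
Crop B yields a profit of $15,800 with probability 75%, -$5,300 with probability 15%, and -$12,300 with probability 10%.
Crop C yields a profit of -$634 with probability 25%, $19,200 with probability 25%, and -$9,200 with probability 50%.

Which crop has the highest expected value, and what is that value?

Crop A ($11,935)

Crop A = 0.05 × 16500 + 0.6 × 19100 + 0.3 × (-3400) + 0.05 × 13400 = 825 + 11460 − 1020 + 670 = 11935
Crop B = 0.75 × 15800 + 0.15 × (-5300) + 0.1 × (-12300) = 11850 − 795 − 1230 = 9825
Crop C = 0.25 × (-634) + 0.25 × 19200 + 0.5 × (-9200) = -158.5 + 4800 − 4600 = 41.5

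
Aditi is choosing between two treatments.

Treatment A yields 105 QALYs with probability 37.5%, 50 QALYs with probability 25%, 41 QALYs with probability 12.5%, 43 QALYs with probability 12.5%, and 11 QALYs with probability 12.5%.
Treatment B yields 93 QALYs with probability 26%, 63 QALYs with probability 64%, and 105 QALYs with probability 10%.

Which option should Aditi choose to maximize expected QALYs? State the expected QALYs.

Treatment B (75 QALYs)

Treatment A = 0.375 × 105 + 0.25 × 50 + 0.125 × 41 + 0.125 × 43 + 0.125 × 11 = 39.375 + 12.5 + 5.125 + 5.375 + 1.375 = 63.75
Treatment B = 0.26 × 93 + 0.64 × 63 + 0.1 × 105 = 24.18 + 40.32 + 10.5 = 75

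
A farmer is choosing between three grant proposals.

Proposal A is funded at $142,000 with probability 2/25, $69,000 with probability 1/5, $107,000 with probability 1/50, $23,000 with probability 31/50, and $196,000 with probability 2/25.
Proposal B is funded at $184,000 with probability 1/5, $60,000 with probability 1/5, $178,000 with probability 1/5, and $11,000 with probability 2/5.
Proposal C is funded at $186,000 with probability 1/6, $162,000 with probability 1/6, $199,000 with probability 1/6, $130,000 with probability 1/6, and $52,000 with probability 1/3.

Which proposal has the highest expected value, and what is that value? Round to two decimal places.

Proposal A = 2/25 × 142000 + 1/5 × 69000 + 1/50 × 107000 + 31/50 × 23000 + 2/25 × 196000 = 11360 + 13800 + 2140 + 14260 + 15680 = 57240
Proposal B = 1/5 × 184000 + 1/5 × 60000 + 1/5 × 178000 + 2/5 × 11000 = 36800 + 12000 + 35600 + 4400 = 88800
Proposal C = 1/6 × 186000 + 1/6 × 162000 + 1/6 × 199000 + 1/6 × 130000 + 1/3 × 52000 = 31000 + 27000 + 33166.6667 + 21666.6667 + 17333.3333 = 130166.6667

Proposal C ($130,166.67)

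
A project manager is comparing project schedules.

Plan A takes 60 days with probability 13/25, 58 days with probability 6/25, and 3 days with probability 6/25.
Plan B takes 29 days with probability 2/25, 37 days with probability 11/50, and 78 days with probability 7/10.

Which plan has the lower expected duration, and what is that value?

Plan A = 13/25 × 60 + 6/25 × 58 + 6/25 × 3 = 31.2 + 13.92 + 0.72 = 45.84
Plan B = 2/25 × 29 + 11/50 × 37 + 7/10 × 78 = 2.32 + 8.14 + 54.6 = 65.06

Plan A (45.84 days)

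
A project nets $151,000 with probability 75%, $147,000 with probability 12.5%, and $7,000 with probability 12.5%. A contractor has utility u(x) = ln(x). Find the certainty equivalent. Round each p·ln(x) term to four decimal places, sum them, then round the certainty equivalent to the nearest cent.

E[u] = 0.75·ln(151000) + 0.125·ln(147000) + 0.125·ln(7000) = 8.9438 + 1.4873 + 1.1067 = 11.5378
CE = e^11.5378 ≈ 102518.65

$102,518.65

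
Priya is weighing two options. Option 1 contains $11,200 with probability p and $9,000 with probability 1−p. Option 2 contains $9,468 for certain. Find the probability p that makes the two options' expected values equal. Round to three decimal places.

p = 0.213

p·11200 + (1−p)·9000 = 9468
2200p + 9000 = 9468
p = (9468 − 9000) / 2200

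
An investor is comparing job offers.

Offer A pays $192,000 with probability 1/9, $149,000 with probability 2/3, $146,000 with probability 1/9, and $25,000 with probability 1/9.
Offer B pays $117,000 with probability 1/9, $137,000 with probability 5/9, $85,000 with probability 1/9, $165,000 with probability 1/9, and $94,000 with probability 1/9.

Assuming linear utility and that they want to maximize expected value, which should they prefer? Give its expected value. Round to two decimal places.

Offer A ($139,666.67)

Offer A = 1/9 × 192000 + 2/3 × 149000 + 1/9 × 146000 + 1/9 × 25000 = 21333.3333 + 99333.3333 + 16222.2222 + 2777.7778 = 139666.6667
Offer B = 1/9 × 117000 + 5/9 × 137000 + 1/9 × 85000 + 1/9 × 165000 + 1/9 × 94000 = 13000 + 76111.1111 + 9444.4444 + 18333.3333 + 10444.4444 = 127333.3333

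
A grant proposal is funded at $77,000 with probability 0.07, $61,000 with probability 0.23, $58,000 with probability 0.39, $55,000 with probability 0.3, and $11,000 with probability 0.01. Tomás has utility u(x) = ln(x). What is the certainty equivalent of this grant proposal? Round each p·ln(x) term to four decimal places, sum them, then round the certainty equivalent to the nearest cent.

E[u] = 0.07·ln(77000) + 0.23·ln(61000) + 0.39·ln(58000) + 0.3·ln(55000) + 0.01·ln(11000) = 0.7876 + 2.5343 + 4.2776 + 3.2745 + 0.0931 = 10.9671
CE = e^10.9671 ≈ 57936.33

$57,936.33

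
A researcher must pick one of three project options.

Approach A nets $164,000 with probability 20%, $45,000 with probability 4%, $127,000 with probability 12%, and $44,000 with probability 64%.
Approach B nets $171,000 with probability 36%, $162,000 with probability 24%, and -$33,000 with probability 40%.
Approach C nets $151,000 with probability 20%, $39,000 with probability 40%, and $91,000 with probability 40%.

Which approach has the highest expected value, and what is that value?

Approach A = 0.2 × 164000 + 0.04 × 45000 + 0.12 × 127000 + 0.64 × 44000 = 32800 + 1800 + 15240 + 28160 = 78000
Approach B = 0.36 × 171000 + 0.24 × 162000 + 0.4 × (-33000) = 61560 + 38880 − 13200 = 87240
Approach C = 0.2 × 151000 + 0.4 × 39000 + 0.4 × 91000 = 30200 + 15600 + 36400 = 82200

Approach B ($87,240)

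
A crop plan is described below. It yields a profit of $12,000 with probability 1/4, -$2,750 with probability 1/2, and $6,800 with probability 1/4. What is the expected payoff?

EV = 1/4 × 12000 + 1/2 × (-2750) + 1/4 × 6800 = 3000 − 1375 + 1700 = 3325

$3,325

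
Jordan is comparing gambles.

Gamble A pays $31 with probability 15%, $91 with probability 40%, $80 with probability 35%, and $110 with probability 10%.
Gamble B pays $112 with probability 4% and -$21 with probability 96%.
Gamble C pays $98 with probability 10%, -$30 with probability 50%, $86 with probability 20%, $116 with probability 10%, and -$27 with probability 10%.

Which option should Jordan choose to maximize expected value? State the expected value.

Gamble A = 0.15 × 31 + 0.4 × 91 + 0.35 × 80 + 0.1 × 110 = 4.65 + 36.4 + 28 + 11 = 80.05
Gamble B = 0.04 × 112 + 0.96 × (-21) = 4.48 − 20.16 = -15.68
Gamble C = 0.1 × 98 + 0.5 × (-30) + 0.2 × 86 + 0.1 × 116 + 0.1 × (-27) = 9.8 − 15 + 17.2 + 11.6 − 2.7 = 20.9

Gamble A ($80.05)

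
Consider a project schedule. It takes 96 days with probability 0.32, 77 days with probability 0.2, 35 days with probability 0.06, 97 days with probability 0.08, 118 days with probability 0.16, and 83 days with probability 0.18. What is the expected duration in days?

EV = 0.32 × 96 + 0.2 × 77 + 0.06 × 35 + 0.08 × 97 + 0.16 × 118 + 0.18 × 83 = 30.72 + 15.4 + 2.1 + 7.76 + 18.88 + 14.94 = 89.8

89.8 days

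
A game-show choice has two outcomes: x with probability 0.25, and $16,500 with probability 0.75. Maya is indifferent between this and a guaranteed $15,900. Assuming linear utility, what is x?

x = $14,100

0.25·x + 0.75·16500 = 15900
0.25·x = 15900 − 12375 = 3525
x = 3525 / 0.25 = 14100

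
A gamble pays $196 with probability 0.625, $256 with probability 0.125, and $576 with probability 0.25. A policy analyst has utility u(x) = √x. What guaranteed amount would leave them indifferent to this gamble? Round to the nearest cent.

E[u] = 0.625·√196 + 0.125·√256 + 0.25·√576 = 0.625·14 + 0.125·16 + 0.25·24 = 16.75
CE = (16.75)² = 280.5625

$280.56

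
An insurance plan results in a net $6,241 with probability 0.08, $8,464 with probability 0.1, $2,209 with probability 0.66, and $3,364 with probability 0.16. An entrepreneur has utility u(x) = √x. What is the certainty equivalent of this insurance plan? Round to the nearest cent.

$3,115.87

E[u] = 0.08·√6241 + 0.1·√8464 + 0.66·√2209 + 0.16·√3364 = 0.08·79 + 0.1·92 + 0.66·47 + 0.16·58 = 55.82
CE = (55.82)² = 3115.8724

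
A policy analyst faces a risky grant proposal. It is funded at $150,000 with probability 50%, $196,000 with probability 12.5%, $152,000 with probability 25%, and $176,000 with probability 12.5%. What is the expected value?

EV = 0.5 × 150000 + 0.125 × 196000 + 0.25 × 152000 + 0.125 × 176000 = 75000 + 24500 + 38000 + 22000 = 159500

$159,500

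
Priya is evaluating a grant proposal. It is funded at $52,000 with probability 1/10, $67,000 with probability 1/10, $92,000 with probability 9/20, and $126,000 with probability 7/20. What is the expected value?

EV = 1/10 × 52000 + 1/10 × 67000 + 9/20 × 92000 + 7/20 × 126000 = 5200 + 6700 + 41400 + 44100 = 97400

$97,400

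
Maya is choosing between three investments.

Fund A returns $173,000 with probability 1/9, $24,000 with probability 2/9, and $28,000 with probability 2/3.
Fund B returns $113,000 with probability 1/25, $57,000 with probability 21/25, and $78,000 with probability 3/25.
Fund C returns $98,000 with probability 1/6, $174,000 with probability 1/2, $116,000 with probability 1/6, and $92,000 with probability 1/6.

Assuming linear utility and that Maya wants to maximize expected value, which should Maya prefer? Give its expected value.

Fund C ($138,000)

Fund A = 1/9 × 173000 + 2/9 × 24000 + 2/3 × 28000 = 19222.2222 + 5333.3333 + 18666.6667 = 43222.2222
Fund B = 1/25 × 113000 + 21/25 × 57000 + 3/25 × 78000 = 4520 + 47880 + 9360 = 61760
Fund C = 1/6 × 98000 + 1/2 × 174000 + 1/6 × 116000 + 1/6 × 92000 = 16333.3333 + 87000 + 19333.3333 + 15333.3333 = 138000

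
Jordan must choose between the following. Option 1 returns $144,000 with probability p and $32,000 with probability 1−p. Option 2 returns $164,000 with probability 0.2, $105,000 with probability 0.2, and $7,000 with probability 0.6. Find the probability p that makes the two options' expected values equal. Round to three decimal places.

p = 0.232

EV(Option 2) = 0.2 × 164000 + 0.2 × 105000 + 0.6 × 7000 = 32800 + 21000 + 4200 = 58000
p·144000 + (1−p)·32000 = 58000
112000p + 32000 = 58000
p = (58000 − 32000) / 112000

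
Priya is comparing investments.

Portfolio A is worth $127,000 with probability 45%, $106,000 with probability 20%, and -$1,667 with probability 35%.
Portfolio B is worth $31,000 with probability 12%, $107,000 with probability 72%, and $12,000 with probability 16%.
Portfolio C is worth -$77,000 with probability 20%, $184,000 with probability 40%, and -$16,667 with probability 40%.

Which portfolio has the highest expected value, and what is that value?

Portfolio B ($82,680)

Portfolio A = 0.45 × 127000 + 0.2 × 106000 + 0.35 × (-1667) = 57150 + 21200 − 583.45 = 77766.55
Portfolio B = 0.12 × 31000 + 0.72 × 107000 + 0.16 × 12000 = 3720 + 77040 + 1920 = 82680
Portfolio C = 0.2 × (-77000) + 0.4 × 184000 + 0.4 × (-16667) = -15400 + 73600 − 6666.8 = 51533.2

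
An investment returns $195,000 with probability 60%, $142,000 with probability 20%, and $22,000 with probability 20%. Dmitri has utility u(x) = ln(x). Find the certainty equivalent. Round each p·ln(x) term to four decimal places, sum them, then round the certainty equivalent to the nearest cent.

$118,302.48

E[u] = 0.6·ln(195000) + 0.2·ln(142000) + 0.2·ln(22000) = 7.3085 + 2.3727 + 1.9998 = 11.6810
CE = e^11.6810 ≈ 118302.48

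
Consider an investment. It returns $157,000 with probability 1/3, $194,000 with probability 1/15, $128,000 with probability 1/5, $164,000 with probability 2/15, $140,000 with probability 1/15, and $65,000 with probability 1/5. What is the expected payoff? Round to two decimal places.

$135,066.67

EV = 1/3 × 157000 + 1/15 × 194000 + 1/5 × 128000 + 2/15 × 164000 + 1/15 × 140000 + 1/5 × 65000 = 52333.3333 + 12933.3333 + 25600 + 21866.6667 + 9333.3333 + 13000 = 135066.6667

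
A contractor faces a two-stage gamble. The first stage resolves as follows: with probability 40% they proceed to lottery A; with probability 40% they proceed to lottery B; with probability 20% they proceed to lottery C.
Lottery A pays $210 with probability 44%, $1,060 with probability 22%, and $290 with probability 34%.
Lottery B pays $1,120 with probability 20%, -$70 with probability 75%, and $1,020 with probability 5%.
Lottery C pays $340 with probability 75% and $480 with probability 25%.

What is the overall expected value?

EV(A) = 0.44 × 210 + 0.22 × 1060 + 0.34 × 290 = 92.4 + 233.2 + 98.6 = 424.2
EV(B) = 0.2 × 1120 + 0.75 × (-70) + 0.05 × 1020 = 224 − 52.5 + 51 = 222.5
EV(C) = 0.75 × 340 + 0.25 × 480 = 255 + 120 = 375
Overall = 0.4 × 424.2 + 0.4 × 222.5 + 0.2 × 375 = 169.68 + 89 + 75 = 333.68

$333.68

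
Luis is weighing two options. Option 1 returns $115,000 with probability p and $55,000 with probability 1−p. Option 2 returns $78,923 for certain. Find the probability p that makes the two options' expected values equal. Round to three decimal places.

p = 0.399

p·115000 + (1−p)·55000 = 78923
60000p + 55000 = 78923
p = (78923 − 55000) / 60000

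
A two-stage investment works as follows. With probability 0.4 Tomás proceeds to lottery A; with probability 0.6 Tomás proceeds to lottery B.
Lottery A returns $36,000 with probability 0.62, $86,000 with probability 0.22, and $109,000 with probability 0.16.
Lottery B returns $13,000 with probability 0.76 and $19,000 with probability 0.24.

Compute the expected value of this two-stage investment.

$32,136

EV(A) = 0.62 × 36000 + 0.22 × 86000 + 0.16 × 109000 = 22320 + 18920 + 17440 = 58680
EV(B) = 0.76 × 13000 + 0.24 × 19000 = 9880 + 4560 = 14440
Overall = 0.4 × 58680 + 0.6 × 14440 = 23472 + 8664 = 32136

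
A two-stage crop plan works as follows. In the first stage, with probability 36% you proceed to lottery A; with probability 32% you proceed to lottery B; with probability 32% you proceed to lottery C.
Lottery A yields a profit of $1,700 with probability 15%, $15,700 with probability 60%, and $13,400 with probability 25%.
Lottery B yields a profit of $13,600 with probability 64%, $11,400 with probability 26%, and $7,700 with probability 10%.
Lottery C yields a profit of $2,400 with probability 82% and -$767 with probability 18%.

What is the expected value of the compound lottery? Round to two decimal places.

EV(A) = 0.15 × 1700 + 0.6 × 15700 + 0.25 × 13400 = 255 + 9420 + 3350 = 13025
EV(B) = 0.64 × 13600 + 0.26 × 11400 + 0.1 × 7700 = 8704 + 2964 + 770 = 12438
EV(C) = 0.82 × 2400 + 0.18 × (-767) = 1968 − 138.06 = 1829.94
Overall = 0.36 × 13025 + 0.32 × 12438 + 0.32 × 1829.94 = 4689 + 3980.16 + 585.5808 = 9254.7408

$9,254.74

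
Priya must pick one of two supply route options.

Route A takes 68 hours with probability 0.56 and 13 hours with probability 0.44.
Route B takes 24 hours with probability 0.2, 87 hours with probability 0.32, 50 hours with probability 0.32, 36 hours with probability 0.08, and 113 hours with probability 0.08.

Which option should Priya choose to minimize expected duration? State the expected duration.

Route A = 0.56 × 68 + 0.44 × 13 = 38.08 + 5.72 = 43.8
Route B = 0.2 × 24 + 0.32 × 87 + 0.32 × 50 + 0.08 × 36 + 0.08 × 113 = 4.8 + 27.84 + 16 + 2.88 + 9.04 = 60.56

Route A (43.8 hours)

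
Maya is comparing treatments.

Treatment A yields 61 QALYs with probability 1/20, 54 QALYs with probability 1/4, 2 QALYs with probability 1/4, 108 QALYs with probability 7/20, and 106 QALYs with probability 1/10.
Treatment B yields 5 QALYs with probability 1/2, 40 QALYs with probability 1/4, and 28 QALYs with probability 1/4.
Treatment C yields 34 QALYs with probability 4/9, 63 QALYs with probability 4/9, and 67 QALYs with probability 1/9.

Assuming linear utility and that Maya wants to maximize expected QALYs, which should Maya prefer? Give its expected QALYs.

Treatment A (65.45 QALYs)

Treatment A = 1/20 × 61 + 1/4 × 54 + 1/4 × 2 + 7/20 × 108 + 1/10 × 106 = 3.05 + 13.5 + 0.5 + 37.8 + 10.6 = 65.45
Treatment B = 1/2 × 5 + 1/4 × 40 + 1/4 × 28 = 2.5 + 10 + 7 = 19.5
Treatment C = 4/9 × 34 + 4/9 × 63 + 1/9 × 67 = 15.1111 + 28 + 7.4444 = 50.5556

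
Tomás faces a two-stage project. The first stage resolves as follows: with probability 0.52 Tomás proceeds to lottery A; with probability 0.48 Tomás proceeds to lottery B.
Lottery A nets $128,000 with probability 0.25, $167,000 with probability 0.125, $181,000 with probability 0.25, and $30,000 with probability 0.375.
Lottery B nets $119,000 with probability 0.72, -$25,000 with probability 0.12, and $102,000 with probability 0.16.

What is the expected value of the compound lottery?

$104,395

EV(A) = 0.25 × 128000 + 0.125 × 167000 + 0.25 × 181000 + 0.375 × 30000 = 32000 + 20875 + 45250 + 11250 = 109375
EV(B) = 0.72 × 119000 + 0.12 × (-25000) + 0.16 × 102000 = 85680 − 3000 + 16320 = 99000
Overall = 0.52 × 109375 + 0.48 × 99000 = 56875 + 47520 = 104395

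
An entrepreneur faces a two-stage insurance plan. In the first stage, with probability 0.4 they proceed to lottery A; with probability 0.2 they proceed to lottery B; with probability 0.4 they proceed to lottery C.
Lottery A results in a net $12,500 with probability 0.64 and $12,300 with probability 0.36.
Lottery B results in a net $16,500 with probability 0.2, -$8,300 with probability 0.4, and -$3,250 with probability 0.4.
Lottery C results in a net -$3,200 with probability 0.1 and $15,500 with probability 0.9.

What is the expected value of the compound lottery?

$10,159.20

EV(A) = 0.64 × 12500 + 0.36 × 12300 = 8000 + 4428 = 12428
EV(B) = 0.2 × 16500 + 0.4 × (-8300) + 0.4 × (-3250) = 3300 − 3320 − 1300 = -1320
EV(C) = 0.1 × (-3200) + 0.9 × 15500 = -320 + 13950 = 13630
Overall = 0.4 × 12428 + 0.2 × (-1320) + 0.4 × 13630 = 4971.2 − 264 + 5452 = 10159.2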